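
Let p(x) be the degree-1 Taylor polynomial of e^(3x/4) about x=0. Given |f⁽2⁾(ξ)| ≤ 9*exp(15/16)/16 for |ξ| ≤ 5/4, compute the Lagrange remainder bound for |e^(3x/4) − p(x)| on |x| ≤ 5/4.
225*exp(15/16)/512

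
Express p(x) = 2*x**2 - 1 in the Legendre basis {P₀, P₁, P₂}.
(-1/3)P₀ + (4/3)P₂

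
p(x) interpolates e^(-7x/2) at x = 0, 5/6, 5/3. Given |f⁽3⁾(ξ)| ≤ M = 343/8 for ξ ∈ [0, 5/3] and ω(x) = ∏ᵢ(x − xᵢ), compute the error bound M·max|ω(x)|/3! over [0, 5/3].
42875*sqrt(3)/46656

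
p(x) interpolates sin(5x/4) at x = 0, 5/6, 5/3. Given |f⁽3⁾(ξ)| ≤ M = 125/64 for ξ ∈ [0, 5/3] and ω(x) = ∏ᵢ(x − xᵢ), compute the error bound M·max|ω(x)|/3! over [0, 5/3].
15625*sqrt(3)/373248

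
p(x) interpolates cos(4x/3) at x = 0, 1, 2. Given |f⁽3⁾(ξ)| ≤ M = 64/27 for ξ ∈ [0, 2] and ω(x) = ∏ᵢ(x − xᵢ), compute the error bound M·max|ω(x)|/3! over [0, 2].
64*sqrt(3)/729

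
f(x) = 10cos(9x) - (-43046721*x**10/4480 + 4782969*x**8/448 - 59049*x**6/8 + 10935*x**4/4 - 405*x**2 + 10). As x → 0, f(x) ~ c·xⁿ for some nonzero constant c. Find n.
12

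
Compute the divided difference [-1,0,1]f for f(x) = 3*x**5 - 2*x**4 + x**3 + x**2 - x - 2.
-1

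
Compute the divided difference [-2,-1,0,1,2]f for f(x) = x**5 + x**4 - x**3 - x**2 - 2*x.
1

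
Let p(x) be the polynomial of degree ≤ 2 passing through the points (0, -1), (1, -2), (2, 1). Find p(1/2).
-2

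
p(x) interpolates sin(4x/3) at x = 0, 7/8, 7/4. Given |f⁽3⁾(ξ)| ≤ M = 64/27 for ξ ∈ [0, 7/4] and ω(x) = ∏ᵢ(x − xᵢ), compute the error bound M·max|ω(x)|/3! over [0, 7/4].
343*sqrt(3)/5832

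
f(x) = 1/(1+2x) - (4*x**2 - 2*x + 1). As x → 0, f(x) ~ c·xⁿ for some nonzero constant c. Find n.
3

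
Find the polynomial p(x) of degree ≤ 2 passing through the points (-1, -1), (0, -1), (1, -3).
-x**2 - x - 1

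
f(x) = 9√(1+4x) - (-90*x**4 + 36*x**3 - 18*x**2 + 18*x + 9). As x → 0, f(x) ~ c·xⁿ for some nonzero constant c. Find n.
5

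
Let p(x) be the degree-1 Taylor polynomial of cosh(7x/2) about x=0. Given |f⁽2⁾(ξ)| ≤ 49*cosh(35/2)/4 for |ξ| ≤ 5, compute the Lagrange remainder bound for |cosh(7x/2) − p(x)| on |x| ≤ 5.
1225*cosh(35/2)/8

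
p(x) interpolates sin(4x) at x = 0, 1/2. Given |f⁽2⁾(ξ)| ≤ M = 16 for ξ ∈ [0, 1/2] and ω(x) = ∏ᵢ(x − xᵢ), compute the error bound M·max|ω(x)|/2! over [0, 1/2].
1/2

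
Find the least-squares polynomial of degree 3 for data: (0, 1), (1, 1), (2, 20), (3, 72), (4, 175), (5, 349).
7/9 + (-655/378)x + (-17/63)x² + (157/54)x³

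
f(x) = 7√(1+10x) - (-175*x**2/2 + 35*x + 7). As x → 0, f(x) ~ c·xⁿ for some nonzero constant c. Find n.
3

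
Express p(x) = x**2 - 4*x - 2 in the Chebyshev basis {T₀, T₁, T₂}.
(-3/2)T₀ + (-4)T₁ + (1/2)T₂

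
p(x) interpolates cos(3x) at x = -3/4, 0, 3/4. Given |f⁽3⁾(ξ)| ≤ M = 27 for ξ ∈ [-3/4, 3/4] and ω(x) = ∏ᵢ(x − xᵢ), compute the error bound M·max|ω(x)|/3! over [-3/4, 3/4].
27*sqrt(3)/64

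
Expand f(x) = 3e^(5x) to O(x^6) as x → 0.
3 + 15*x + 75*x**2/2 + 125*x**3/2 + 625*x**4/8 + 625*x**5/8 + O(x**6)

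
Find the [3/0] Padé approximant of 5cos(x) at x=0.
5 - 5*x**2/2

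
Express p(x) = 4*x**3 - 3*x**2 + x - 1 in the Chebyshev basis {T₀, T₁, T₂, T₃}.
(-5/2)T₀ + (4)T₁ + (-3/2)T₂ + T₃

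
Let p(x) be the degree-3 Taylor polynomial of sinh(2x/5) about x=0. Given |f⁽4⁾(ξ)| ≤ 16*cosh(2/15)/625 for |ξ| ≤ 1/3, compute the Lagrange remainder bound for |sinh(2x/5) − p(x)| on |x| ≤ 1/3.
2*cosh(2/15)/151875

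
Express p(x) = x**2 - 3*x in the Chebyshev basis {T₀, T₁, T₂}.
(1/2)T₀ + (-3)T₁ + (1/2)T₂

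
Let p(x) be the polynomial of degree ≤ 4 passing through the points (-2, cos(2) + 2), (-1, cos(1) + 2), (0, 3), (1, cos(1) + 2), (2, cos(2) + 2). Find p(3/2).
15*cos(2)/64 + 21*cos(1)/16 + 93/64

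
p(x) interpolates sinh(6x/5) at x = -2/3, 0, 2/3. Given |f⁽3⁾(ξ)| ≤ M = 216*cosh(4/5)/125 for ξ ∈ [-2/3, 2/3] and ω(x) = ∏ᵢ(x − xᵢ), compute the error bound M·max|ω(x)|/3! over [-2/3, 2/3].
64*sqrt(3)*cosh(4/5)/3375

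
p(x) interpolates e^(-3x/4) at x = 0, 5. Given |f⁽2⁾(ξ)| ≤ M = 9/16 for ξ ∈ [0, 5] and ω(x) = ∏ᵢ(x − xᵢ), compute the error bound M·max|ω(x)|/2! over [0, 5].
225/128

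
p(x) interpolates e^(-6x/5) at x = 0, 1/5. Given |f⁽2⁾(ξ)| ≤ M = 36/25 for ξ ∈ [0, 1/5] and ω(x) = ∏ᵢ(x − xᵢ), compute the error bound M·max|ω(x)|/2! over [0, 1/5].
9/1250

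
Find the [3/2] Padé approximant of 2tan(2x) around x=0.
(-16*x**3/15 + 4*x)/(1 - 8*x**2/5)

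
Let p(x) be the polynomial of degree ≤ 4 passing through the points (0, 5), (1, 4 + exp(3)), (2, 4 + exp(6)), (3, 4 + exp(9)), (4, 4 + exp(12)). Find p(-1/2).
-45*exp(9)/32 - 105*exp(3)/32 + 827/128 + 189*exp(6)/64 + 35*exp(12)/128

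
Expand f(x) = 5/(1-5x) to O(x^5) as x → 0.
5 + 25*x + 125*x**2 + 625*x**3 + 3125*x**4 + O(x**5)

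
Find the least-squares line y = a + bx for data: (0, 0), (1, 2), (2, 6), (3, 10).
a = -3/5, b = 17/5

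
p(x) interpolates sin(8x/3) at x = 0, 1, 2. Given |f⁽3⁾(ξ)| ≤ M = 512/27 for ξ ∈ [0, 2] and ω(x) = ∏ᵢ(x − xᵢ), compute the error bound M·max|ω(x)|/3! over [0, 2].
512*sqrt(3)/729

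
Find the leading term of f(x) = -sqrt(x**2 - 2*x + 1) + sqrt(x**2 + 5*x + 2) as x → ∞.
7/2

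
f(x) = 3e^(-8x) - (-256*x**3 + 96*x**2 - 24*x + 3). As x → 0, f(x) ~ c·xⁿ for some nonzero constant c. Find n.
4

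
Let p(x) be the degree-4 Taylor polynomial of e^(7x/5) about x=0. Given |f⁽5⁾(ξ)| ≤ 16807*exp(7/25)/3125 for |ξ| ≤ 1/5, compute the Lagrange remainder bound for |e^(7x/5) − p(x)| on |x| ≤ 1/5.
16807*exp(7/25)/1171875000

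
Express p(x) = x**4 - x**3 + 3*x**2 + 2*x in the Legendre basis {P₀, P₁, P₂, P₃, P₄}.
(6/5)P₀ + (7/5)P₁ + (18/7)P₂ + (-2/5)P₃ + (8/35)P₄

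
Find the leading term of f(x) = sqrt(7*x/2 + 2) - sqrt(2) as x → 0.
7*sqrt(2)*x/8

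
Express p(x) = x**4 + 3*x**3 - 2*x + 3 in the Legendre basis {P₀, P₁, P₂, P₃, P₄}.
(16/5)P₀ + (-1/5)P₁ + (4/7)P₂ + (6/5)P₃ + (8/35)P₄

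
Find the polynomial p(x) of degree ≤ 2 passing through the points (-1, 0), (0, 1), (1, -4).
-3*x**2 - 2*x + 1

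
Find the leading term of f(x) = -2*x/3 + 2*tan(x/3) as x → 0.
2*x**3/81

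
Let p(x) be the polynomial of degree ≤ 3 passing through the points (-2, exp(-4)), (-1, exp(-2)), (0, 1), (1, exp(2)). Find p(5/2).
(-189*exp(4) - 35 + 135*exp(2) + 105*exp(6))*exp(-4)/16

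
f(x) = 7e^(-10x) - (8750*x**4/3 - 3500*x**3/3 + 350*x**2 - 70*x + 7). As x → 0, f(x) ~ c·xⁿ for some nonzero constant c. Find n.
5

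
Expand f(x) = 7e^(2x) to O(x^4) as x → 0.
7 + 14*x + 14*x**2 + 28*x**3/3 + O(x**4)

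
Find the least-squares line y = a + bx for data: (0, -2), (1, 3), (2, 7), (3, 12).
a = -19/10, b = 23/5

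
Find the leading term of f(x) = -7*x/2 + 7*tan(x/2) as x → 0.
7*x**3/24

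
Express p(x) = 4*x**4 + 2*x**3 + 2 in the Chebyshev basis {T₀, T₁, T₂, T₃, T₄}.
(7/2)T₀ + (3/2)T₁ + (2)T₂ + (1/2)T₃ + (1/2)T₄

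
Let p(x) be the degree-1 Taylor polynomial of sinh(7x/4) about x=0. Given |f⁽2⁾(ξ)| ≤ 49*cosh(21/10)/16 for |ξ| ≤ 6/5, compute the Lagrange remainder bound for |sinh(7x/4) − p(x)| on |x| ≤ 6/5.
441*cosh(21/10)/200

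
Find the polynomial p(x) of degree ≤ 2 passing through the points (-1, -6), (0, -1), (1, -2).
-3*x**2 + 2*x - 1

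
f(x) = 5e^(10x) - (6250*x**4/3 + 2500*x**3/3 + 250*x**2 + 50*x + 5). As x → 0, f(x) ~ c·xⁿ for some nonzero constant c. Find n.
5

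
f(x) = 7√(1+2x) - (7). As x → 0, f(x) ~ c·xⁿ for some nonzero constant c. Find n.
1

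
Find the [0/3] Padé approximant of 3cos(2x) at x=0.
3/(2*x**2 + 1)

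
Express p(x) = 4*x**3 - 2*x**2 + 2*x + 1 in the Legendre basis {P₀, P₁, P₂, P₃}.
(1/3)P₀ + (22/5)P₁ + (-4/3)P₂ + (8/5)P₃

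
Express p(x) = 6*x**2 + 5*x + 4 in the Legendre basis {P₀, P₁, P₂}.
(6)P₀ + (5)P₁ + (4)P₂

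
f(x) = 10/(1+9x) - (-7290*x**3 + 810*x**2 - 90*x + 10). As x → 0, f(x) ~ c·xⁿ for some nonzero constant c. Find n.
4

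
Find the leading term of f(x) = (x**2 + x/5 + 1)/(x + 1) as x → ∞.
x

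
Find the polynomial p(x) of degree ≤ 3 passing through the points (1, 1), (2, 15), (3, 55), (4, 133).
2*x**3 + x**2 - 3*x + 1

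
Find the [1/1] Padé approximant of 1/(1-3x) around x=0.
1/(1 - 3*x)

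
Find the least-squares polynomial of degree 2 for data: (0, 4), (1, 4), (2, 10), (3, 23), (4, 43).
144/35 + (-261/70)x + (47/14)x²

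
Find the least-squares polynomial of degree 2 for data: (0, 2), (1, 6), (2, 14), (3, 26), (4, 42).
2 + (2)x + (2)x²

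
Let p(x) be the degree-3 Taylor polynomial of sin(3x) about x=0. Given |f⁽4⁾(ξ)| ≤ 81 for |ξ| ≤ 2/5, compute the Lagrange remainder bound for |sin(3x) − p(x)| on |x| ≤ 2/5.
54/625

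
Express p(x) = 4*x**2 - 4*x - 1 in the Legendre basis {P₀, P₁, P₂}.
(1/3)P₀ + (-4)P₁ + (8/3)P₂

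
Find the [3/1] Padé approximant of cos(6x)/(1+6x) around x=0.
(9*x**3 - 21*x**2 + x/2 + 1)/(13*x/2 + 1)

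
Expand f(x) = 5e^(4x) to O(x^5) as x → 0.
5 + 20*x + 40*x**2 + 160*x**3/3 + 160*x**4/3 + O(x**5)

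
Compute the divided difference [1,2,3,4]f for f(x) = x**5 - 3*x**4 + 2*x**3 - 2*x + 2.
37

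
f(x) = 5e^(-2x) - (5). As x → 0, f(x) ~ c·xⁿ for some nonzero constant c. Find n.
1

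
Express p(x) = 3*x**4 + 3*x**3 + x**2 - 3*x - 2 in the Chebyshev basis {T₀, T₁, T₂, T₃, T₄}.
(-3/8)T₀ + (-3/4)T₁ + (2)T₂ + (3/4)T₃ + (3/8)T₄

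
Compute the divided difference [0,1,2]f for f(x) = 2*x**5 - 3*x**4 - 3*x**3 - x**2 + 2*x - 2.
-1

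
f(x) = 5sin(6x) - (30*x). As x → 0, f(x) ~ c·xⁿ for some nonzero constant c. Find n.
3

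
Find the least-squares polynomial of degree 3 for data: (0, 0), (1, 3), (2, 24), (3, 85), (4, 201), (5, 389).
3/14 + (-191/84)x + (10/7)x² + (35/12)x³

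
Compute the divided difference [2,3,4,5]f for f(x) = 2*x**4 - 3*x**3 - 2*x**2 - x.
25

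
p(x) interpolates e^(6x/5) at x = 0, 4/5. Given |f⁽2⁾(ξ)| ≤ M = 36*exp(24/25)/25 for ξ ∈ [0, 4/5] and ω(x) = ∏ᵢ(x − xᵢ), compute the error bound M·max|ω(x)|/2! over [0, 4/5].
72*exp(24/25)/625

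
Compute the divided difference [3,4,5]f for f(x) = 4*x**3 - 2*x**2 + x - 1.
46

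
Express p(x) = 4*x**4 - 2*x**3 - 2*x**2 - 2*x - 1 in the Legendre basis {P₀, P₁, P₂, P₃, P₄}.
(-13/15)P₀ + (-16/5)P₁ + (20/21)P₂ + (-4/5)P₃ + (32/35)P₄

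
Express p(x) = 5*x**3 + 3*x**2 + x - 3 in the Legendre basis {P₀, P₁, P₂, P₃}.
(-2)P₀ + (4)P₁ + (2)P₂ + (2)P₃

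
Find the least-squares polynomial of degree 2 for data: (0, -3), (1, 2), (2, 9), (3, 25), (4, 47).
-86/35 + (1/70)x + (43/14)x²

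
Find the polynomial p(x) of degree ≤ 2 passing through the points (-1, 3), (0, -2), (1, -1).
3*x**2 - 2*x - 2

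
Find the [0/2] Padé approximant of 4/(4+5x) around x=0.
1/(5*x/4 + 1)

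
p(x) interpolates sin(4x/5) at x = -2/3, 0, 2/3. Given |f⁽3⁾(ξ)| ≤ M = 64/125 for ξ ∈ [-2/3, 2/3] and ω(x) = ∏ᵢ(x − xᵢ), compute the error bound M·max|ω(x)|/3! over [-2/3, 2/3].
512*sqrt(3)/91125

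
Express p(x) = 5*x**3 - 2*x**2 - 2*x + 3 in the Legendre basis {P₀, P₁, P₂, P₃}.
(7/3)P₀ + P₁ + (-4/3)P₂ + (2)P₃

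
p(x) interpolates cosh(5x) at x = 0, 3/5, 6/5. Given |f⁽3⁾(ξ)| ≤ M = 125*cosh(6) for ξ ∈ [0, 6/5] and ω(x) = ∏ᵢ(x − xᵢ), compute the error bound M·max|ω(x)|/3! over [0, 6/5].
sqrt(3)*cosh(6)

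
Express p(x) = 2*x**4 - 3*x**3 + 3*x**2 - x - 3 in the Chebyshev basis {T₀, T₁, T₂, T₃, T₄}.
(-3/4)T₀ + (-13/4)T₁ + (5/2)T₂ + (-3/4)T₃ + (1/4)T₄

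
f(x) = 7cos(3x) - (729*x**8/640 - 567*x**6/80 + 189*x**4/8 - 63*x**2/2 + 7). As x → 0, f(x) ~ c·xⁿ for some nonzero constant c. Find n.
10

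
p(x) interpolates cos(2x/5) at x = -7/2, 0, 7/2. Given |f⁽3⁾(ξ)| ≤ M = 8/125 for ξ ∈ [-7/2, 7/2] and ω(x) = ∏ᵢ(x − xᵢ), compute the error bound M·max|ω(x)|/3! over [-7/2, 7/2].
343*sqrt(3)/3375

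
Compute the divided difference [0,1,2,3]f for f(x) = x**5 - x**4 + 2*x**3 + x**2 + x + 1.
21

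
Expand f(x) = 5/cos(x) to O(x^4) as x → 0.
5 + 5*x**2/2 + O(x**4)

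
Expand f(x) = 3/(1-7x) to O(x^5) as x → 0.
3 + 21*x + 147*x**2 + 1029*x**3 + 7203*x**4 + O(x**5)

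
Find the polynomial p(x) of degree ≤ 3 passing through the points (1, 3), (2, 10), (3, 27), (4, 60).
x**3 - x**2 + 3*x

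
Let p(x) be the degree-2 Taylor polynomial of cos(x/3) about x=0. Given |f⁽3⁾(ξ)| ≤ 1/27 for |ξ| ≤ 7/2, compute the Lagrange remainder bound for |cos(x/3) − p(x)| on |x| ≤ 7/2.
343/1296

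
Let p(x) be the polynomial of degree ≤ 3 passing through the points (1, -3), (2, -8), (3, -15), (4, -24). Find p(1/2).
-5/4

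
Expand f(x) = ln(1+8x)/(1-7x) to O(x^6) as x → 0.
8*x + 24*x**2 + 1016*x**3/3 + 4040*x**4/3 + 239704*x**5/15 + O(x**6)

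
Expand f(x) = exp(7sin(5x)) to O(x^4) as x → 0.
1 + 35*x + 1225*x**2/2 + 7000*x**3 + O(x**4)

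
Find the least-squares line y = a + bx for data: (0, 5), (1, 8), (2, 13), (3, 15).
a = 5, b = 7/2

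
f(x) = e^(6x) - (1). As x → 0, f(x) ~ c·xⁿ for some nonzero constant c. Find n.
1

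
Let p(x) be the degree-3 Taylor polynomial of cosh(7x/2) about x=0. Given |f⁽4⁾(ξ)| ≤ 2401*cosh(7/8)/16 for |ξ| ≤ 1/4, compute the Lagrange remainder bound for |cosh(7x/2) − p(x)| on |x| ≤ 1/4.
2401*cosh(7/8)/98304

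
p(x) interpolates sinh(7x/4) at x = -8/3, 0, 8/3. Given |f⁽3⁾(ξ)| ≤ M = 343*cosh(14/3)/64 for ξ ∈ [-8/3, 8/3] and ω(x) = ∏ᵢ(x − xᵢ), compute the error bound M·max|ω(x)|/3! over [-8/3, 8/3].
2744*sqrt(3)*cosh(14/3)/729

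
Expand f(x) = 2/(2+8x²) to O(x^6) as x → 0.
1 - 4*x**2 + 16*x**4 + O(x**6)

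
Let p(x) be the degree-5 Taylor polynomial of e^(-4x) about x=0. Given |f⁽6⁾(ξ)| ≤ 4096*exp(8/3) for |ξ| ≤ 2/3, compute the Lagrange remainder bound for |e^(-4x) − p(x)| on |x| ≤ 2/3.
16384*exp(8/3)/32805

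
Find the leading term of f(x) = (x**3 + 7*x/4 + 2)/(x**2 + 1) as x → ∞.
x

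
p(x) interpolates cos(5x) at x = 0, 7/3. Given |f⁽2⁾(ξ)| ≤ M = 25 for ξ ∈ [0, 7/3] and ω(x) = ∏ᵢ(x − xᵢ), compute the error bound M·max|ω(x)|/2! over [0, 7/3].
1225/72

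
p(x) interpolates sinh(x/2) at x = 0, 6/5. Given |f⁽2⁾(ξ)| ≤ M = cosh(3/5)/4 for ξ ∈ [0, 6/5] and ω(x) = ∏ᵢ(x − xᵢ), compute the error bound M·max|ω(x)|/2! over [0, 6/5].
9*cosh(3/5)/200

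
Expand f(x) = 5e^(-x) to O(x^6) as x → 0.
5 - 5*x + 5*x**2/2 - 5*x**3/6 + 5*x**4/24 - x**5/24 + O(x**6)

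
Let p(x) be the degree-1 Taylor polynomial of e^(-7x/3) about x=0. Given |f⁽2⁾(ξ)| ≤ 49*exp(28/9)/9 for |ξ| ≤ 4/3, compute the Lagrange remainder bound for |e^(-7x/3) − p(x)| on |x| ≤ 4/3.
392*exp(28/9)/81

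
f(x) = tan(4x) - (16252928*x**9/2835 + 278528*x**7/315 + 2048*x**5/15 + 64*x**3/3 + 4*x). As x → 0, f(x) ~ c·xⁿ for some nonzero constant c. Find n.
11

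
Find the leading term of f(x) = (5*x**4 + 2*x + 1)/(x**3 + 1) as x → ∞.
5*x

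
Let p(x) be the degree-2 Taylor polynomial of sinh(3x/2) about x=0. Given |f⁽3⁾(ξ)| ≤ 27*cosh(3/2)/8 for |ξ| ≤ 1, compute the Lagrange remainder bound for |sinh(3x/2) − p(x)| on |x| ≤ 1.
9*cosh(3/2)/16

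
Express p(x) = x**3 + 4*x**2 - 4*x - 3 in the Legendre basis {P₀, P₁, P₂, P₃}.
(-5/3)P₀ + (-17/5)P₁ + (8/3)P₂ + (2/5)P₃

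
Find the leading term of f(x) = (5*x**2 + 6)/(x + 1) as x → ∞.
5*x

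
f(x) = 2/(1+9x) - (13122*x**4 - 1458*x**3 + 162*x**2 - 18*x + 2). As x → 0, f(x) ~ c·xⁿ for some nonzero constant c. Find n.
5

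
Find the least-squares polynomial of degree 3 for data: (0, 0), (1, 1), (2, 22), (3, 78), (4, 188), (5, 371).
-10/63 + (-295/189)x + (31/126)x² + (161/54)x³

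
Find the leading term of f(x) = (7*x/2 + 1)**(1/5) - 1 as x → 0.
7*x/10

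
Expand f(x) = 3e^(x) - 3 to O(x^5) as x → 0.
3*x + 3*x**2/2 + x**3/2 + x**4/8 + O(x**5)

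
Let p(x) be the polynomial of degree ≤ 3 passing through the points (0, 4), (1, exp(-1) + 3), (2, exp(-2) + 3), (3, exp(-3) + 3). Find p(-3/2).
(-189*exp(2) - 35 + 135*e + 153*exp(3))*exp(-3)/16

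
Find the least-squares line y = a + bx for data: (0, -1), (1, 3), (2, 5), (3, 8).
a = -3/5, b = 29/10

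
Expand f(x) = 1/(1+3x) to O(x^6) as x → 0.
1 - 3*x + 9*x**2 - 27*x**3 + 81*x**4 - 243*x**5 + O(x**6)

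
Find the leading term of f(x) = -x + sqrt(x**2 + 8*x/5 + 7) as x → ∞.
4/5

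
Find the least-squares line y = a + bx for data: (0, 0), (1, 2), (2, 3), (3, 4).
a = 3/10, b = 13/10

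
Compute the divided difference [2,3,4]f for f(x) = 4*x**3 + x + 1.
36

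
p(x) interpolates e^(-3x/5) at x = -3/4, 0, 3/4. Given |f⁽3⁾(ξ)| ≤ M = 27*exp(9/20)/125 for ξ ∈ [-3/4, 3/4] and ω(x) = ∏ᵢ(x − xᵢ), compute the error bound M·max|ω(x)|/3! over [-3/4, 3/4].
27*sqrt(3)*exp(9/20)/8000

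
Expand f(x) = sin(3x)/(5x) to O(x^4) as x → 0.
3/5 - 9*x**2/10 + O(x**4)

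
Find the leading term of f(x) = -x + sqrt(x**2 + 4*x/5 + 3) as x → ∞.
2/5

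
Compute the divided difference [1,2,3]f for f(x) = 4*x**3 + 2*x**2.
26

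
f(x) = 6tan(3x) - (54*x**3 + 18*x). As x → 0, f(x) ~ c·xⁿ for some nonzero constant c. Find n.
5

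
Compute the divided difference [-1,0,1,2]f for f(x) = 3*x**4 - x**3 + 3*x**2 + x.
5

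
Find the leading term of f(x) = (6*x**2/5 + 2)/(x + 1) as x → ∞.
6*x/5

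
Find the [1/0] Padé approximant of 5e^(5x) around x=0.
25*x + 5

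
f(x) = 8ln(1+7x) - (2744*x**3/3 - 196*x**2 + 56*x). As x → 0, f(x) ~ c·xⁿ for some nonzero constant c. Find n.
4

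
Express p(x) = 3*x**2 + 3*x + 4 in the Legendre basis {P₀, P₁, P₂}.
(5)P₀ + (3)P₁ + (2)P₂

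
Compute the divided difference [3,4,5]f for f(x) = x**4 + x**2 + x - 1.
98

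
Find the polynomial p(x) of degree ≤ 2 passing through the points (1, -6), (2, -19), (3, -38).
-3*x**2 - 4*x + 1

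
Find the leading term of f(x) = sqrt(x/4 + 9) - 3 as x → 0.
x/24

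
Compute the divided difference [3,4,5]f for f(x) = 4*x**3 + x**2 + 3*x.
49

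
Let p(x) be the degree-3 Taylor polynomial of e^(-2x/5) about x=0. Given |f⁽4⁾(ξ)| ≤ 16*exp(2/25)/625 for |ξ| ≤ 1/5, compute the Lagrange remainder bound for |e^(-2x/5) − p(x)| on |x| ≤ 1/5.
2*exp(2/25)/1171875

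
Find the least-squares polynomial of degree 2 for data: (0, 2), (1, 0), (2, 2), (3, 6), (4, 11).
59/35 + (-76/35)x + (8/7)x²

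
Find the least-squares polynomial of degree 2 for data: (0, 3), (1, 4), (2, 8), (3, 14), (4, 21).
14/5 + (3/5)x + x²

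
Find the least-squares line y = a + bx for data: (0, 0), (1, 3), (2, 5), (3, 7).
a = 3/10, b = 23/10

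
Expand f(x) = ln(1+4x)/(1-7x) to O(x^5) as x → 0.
4*x + 20*x**2 + 484*x**3/3 + 3196*x**4/3 + O(x**5)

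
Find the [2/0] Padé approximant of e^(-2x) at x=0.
2*x**2 - 2*x + 1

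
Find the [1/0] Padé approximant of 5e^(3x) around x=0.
15*x + 5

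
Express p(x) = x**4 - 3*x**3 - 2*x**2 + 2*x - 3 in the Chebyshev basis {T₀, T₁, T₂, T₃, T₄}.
(-29/8)T₀ + (-1/4)T₁ + (-1/2)T₂ + (-3/4)T₃ + (1/8)T₄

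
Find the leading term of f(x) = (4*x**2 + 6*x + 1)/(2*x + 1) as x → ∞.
2*x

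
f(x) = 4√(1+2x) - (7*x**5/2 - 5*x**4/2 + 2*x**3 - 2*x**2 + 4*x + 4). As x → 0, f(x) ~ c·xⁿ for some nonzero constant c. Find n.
6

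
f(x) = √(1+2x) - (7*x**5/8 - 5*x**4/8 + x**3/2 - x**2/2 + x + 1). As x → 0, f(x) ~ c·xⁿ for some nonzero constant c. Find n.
6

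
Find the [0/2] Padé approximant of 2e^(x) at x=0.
2/(x**2/2 - x + 1)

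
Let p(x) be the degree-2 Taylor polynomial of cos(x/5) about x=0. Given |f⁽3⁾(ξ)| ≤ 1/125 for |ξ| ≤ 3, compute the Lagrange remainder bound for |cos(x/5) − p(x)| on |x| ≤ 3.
9/250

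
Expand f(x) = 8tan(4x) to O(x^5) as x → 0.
32*x + 512*x**3/3 + O(x**5)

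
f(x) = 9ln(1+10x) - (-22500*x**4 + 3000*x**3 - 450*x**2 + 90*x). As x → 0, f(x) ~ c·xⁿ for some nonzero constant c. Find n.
5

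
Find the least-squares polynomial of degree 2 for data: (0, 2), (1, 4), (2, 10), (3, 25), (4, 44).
15/7 + (-25/14)x + (43/14)x²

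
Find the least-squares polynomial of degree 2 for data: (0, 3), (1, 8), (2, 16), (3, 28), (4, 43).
106/35 + (22/7)x + (12/7)x²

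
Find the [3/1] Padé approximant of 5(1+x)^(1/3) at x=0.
(-5*x**3/81 + 5*x**2/9 + 5*x + 5)/(2*x/3 + 1)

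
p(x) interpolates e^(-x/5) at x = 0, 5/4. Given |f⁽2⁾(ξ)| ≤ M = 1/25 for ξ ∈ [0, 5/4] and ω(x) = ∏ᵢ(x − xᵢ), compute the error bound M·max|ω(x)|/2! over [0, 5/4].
1/128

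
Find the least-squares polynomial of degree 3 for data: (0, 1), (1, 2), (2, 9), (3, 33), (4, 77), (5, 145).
9/7 + (-121/42)x + (7/4)x² + (11/12)x³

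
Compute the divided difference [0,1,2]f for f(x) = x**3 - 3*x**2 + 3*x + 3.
0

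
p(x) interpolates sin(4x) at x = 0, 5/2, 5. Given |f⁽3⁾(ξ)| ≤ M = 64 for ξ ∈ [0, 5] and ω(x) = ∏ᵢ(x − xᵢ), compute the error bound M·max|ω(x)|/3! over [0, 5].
1000*sqrt(3)/27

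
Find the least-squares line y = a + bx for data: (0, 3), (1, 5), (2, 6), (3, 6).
a = 7/2, b = 1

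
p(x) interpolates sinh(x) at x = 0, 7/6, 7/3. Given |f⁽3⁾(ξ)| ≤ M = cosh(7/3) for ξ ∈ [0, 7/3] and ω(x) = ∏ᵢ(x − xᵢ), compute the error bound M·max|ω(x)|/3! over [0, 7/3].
343*sqrt(3)*cosh(7/3)/5832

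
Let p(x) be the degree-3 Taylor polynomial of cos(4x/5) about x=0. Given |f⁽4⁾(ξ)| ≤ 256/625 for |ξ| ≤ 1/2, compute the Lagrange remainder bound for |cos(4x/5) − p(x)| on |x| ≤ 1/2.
2/1875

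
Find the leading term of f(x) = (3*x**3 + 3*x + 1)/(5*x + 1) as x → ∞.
3*x**2/5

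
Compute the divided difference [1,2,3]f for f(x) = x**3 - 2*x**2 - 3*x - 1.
4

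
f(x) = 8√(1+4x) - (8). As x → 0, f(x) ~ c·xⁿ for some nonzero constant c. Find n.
1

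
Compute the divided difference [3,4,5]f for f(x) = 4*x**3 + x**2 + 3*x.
49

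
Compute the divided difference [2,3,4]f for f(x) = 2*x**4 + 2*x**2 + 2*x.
112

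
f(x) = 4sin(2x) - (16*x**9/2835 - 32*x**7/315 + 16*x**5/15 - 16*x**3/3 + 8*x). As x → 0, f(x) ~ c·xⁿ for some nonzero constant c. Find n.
11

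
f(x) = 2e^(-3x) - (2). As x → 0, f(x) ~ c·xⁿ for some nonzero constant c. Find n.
1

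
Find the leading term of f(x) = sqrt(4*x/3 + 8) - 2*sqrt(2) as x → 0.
sqrt(2)*x/6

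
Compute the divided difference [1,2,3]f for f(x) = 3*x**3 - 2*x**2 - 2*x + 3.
16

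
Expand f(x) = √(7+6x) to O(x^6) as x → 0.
sqrt(7) + 3*sqrt(7)*x/7 - 9*sqrt(7)*x**2/98 + 27*sqrt(7)*x**3/686 - 405*sqrt(7)*x**4/19208 + 243*sqrt(7)*x**5/19208 + O(x**6)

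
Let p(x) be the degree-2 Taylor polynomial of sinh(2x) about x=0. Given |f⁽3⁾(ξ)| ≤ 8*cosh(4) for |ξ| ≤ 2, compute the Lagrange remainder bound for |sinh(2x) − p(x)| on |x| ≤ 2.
32*cosh(4)/3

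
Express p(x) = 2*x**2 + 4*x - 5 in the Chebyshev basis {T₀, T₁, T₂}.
(-4)T₀ + (4)T₁ + T₂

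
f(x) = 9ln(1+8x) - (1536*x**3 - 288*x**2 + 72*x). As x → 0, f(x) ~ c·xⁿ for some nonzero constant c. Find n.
4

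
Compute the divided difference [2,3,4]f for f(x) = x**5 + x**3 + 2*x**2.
296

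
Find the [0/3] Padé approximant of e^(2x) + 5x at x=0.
1/(-949*x**3/3 + 47*x**2 - 7*x + 1)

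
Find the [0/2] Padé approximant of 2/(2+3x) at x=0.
1/(3*x/2 + 1)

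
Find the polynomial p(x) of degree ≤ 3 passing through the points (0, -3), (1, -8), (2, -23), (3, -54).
-x**3 - 2*x**2 - 2*x - 3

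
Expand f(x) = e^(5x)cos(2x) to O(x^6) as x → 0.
1 + 5*x + 21*x**2/2 + 65*x**3/6 + 41*x**4/24 - 295*x**5/24 + O(x**6)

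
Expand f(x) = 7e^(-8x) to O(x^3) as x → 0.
7 - 56*x + 224*x**2 + O(x**3)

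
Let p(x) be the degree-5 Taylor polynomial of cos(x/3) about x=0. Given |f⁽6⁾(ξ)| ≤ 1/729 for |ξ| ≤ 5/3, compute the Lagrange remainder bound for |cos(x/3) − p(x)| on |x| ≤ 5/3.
3125/76527504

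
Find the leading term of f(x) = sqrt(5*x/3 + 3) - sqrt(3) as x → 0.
5*sqrt(3)*x/18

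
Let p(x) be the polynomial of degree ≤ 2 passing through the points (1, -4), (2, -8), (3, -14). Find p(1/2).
-11/4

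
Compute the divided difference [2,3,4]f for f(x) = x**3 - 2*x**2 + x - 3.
7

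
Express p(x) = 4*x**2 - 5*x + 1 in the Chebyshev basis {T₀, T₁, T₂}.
(3)T₀ + (-5)T₁ + (2)T₂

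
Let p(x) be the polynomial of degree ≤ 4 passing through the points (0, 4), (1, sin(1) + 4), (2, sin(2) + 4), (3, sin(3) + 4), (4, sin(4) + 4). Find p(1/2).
-35*sin(2)/64 - 5*sin(4)/128 + 7*sin(3)/32 + 35*sin(1)/32 + 4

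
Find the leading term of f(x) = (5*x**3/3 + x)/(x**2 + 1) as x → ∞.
5*x/3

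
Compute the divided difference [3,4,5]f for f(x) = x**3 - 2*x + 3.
12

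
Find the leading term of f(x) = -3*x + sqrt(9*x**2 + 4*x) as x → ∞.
2/3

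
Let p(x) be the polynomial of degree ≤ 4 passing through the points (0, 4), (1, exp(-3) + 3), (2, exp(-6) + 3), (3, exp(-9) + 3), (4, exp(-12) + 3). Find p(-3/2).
(-2772*exp(9) - 1540*exp(3) + 315 + 2970*exp(6) + 1539*exp(12))*exp(-12)/128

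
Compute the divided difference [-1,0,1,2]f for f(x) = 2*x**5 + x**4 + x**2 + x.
12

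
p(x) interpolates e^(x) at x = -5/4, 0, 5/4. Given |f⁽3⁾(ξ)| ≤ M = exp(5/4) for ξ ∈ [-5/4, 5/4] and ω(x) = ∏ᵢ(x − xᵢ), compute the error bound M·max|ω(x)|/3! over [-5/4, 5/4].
125*sqrt(3)*exp(5/4)/1728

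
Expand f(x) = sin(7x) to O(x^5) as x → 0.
7*x - 343*x**3/6 + O(x**5)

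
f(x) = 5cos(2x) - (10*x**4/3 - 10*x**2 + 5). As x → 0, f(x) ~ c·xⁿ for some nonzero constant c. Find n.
6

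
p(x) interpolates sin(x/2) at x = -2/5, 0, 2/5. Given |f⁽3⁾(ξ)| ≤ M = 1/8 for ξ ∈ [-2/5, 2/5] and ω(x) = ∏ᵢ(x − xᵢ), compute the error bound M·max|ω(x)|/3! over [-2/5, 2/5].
sqrt(3)/3375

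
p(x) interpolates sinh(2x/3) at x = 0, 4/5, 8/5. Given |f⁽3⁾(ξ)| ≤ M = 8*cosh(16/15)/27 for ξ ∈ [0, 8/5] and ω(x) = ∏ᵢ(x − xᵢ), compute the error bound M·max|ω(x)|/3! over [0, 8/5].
512*sqrt(3)*cosh(16/15)/91125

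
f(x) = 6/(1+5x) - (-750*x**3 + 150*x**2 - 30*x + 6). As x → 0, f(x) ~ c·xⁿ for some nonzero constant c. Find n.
4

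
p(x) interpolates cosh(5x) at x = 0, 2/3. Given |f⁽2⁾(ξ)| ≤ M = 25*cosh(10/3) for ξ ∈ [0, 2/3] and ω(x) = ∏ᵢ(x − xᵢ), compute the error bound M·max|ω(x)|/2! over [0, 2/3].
25*cosh(10/3)/18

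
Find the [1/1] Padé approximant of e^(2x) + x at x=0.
(7*x/3 + 1)/(1 - 2*x/3)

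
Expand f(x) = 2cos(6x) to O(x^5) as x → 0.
2 - 36*x**2 + 108*x**4 + O(x**5)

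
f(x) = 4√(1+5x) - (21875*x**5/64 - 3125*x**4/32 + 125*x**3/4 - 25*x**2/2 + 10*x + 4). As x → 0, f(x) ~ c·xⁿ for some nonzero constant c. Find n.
6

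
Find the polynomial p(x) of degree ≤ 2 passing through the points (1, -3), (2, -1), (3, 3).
x**2 - x - 3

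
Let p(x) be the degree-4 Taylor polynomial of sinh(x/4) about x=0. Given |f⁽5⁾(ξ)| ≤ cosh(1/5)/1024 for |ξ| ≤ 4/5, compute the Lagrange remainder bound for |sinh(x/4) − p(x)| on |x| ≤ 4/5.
cosh(1/5)/375000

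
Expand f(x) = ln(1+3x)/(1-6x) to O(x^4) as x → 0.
3*x + 27*x**2/2 + 90*x**3 + O(x**4)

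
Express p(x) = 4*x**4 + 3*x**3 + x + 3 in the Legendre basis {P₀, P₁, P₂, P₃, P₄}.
(19/5)P₀ + (14/5)P₁ + (16/7)P₂ + (6/5)P₃ + (32/35)P₄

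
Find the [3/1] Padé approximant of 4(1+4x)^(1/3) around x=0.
(-256*x**3/81 + 64*x**2/9 + 16*x + 4)/(8*x/3 + 1)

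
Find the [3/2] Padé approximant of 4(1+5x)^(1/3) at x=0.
(700*x**3/81 + 140*x**2/3 + 28*x + 4)/(50*x**2/9 + 16*x/3 + 1)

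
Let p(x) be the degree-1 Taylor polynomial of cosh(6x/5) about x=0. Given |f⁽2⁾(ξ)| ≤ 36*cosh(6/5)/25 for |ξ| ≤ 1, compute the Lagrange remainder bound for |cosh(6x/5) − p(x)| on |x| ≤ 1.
18*cosh(6/5)/25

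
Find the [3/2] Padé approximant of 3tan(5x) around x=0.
(-25*x**3 + 15*x)/(1 - 10*x**2)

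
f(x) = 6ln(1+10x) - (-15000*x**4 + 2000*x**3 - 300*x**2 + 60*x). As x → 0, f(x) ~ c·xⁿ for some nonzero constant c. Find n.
5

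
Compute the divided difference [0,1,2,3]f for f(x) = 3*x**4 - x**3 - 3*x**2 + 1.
17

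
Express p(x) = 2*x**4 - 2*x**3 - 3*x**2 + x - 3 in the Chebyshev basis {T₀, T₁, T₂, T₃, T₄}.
(-15/4)T₀ + (-1/2)T₁ + (-1/2)T₂ + (-1/2)T₃ + (1/4)T₄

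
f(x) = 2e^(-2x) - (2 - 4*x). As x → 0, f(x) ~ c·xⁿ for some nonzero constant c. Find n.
2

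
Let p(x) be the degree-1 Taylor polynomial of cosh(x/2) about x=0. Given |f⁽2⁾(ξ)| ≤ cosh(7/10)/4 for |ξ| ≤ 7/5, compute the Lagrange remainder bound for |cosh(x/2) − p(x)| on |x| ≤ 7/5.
49*cosh(7/10)/200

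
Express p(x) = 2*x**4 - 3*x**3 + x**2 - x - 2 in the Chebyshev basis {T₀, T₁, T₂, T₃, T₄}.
(-3/4)T₀ + (-13/4)T₁ + (3/2)T₂ + (-3/4)T₃ + (1/4)T₄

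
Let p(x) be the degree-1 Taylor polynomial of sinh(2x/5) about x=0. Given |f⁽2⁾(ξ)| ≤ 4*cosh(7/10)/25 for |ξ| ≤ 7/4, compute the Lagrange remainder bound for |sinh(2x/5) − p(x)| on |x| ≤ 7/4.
49*cosh(7/10)/200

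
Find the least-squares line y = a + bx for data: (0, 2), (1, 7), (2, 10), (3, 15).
a = 11/5, b = 21/5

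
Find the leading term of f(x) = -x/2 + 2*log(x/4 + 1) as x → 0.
-x**2/16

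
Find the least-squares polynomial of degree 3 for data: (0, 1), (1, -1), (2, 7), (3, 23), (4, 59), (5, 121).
40/63 + (-421/378)x + (-43/126)x² + (29/27)x³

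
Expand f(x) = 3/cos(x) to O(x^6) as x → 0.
3 + 3*x**2/2 + 5*x**4/8 + O(x**6)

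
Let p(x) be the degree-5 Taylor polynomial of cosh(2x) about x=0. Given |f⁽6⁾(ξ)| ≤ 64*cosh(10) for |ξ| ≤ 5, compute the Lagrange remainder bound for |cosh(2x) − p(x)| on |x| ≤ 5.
12500*cosh(10)/9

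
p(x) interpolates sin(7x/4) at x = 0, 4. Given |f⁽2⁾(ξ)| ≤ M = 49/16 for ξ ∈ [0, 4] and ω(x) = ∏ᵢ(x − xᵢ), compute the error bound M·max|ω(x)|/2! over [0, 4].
49/8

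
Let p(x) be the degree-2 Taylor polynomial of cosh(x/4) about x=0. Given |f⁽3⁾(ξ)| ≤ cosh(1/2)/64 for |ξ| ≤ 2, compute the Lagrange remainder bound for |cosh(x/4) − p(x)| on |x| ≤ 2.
cosh(1/2)/48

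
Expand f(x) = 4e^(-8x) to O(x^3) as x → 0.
4 - 32*x + 128*x**2 + O(x**3)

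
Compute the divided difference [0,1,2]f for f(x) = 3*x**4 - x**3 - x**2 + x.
17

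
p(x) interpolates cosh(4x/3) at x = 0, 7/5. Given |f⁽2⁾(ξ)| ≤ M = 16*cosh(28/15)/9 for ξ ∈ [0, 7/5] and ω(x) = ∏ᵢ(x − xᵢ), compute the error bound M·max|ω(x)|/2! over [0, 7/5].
98*cosh(28/15)/225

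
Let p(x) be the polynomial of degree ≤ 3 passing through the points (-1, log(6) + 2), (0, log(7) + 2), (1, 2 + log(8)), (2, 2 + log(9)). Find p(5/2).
2 + log(567*2**(1/8)*3**(1/16)*7**(5/16)/128)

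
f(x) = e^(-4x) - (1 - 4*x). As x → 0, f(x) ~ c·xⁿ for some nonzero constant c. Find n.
2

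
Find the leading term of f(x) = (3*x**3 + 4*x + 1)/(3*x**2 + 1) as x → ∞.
x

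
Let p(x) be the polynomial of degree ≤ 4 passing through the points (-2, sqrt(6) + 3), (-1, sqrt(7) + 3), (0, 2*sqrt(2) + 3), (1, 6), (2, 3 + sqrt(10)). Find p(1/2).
-5*sqrt(7)/32 - 5*sqrt(10)/128 + 3*sqrt(6)/128 + 45*sqrt(2)/32 + 141/32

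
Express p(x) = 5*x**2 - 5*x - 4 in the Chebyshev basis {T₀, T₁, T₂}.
(-3/2)T₀ + (-5)T₁ + (5/2)T₂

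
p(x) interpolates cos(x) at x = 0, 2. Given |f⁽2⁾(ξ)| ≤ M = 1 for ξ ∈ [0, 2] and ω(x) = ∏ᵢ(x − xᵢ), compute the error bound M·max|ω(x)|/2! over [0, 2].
1/2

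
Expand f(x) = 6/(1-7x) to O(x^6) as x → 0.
6 + 42*x + 294*x**2 + 2058*x**3 + 14406*x**4 + 100842*x**5 + O(x**6)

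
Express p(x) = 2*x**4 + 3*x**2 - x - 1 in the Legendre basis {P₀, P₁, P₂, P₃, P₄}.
(2/5)P₀ - P₁ + (22/7)P₂ + (16/35)P₄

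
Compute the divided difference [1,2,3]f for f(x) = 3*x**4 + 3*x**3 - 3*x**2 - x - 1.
90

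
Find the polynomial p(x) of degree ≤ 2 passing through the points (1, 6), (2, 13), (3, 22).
x**2 + 4*x + 1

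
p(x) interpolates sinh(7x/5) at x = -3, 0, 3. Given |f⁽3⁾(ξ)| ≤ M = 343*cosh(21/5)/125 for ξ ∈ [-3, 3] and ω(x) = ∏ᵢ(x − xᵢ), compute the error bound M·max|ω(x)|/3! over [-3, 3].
343*sqrt(3)*cosh(21/5)/125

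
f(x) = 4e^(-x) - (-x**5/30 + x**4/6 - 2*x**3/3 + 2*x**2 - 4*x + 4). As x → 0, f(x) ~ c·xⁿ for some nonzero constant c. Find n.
6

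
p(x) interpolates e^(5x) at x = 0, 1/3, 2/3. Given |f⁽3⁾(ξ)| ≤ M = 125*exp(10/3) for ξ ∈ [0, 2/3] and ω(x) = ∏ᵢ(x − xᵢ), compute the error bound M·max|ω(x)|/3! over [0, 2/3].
125*sqrt(3)*exp(10/3)/729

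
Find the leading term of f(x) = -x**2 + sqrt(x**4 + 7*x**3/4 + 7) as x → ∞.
7*x/8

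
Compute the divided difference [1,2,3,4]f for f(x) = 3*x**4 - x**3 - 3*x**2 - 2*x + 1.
29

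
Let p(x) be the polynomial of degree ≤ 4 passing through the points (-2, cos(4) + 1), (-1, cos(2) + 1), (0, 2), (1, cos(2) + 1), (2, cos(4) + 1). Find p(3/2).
21*cos(2)/16 + 15*cos(4)/64 + 29/64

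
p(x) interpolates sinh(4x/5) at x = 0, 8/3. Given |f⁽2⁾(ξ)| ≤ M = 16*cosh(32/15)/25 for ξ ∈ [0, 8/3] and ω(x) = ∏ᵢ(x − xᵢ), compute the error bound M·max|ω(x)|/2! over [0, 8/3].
128*cosh(32/15)/225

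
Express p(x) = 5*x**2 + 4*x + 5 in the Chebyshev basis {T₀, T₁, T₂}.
(15/2)T₀ + (4)T₁ + (5/2)T₂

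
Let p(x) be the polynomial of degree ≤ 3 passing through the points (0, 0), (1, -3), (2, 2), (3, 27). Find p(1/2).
-7/4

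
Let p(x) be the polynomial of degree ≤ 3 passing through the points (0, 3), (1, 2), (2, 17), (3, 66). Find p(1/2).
13/8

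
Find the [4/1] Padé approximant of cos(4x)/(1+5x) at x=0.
(32*x**4/3 - 8*x**2 + 1)/(5*x + 1)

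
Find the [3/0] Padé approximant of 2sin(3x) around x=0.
-9*x**3 + 6*x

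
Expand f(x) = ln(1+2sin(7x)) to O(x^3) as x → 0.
14*x - 98*x**2 + O(x**3)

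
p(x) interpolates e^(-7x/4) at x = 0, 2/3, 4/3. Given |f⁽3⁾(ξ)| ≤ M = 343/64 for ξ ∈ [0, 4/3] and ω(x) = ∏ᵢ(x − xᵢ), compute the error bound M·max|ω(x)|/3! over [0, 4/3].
343*sqrt(3)/5832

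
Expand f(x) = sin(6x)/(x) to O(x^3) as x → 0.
6 - 36*x**2 + O(x**3)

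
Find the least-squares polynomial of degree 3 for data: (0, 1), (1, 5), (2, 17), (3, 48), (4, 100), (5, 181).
7/6 + (41/252)x + (85/42)x² + (37/36)x³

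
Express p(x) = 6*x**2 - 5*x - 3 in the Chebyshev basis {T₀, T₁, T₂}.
(-5)T₁ + (3)T₂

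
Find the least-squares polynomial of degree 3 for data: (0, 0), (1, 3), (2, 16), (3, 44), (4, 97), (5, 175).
5/42 + (-149/252)x + (95/42)x² + (35/36)x³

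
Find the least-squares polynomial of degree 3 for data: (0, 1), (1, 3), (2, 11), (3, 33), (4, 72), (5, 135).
15/14 + (-5/84)x + (11/14)x² + (11/12)x³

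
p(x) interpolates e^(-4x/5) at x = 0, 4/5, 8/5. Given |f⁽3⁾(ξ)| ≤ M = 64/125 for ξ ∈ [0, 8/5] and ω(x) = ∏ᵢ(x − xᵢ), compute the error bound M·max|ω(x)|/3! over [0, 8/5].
4096*sqrt(3)/421875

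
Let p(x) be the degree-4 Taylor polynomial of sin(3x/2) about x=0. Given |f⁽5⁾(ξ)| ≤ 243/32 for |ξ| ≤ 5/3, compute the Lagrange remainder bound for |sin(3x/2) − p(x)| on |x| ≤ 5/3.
625/768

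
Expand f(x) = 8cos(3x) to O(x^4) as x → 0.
8 - 36*x**2 + O(x**4)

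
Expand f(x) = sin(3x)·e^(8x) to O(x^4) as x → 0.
3*x + 24*x**2 + 183*x**3/2 + O(x**4)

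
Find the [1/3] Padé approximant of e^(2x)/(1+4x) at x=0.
(7*x/10 + 1)/(37*x**3/15 - 23*x**2/5 + 27*x/10 + 1)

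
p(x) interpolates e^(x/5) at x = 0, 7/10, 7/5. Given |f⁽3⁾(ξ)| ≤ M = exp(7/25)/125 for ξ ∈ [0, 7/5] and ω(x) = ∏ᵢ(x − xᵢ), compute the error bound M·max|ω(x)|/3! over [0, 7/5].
343*sqrt(3)*exp(7/25)/3375000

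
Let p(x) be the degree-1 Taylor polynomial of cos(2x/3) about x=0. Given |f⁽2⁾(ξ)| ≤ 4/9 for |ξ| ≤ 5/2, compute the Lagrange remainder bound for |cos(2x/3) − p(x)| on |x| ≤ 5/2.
25/18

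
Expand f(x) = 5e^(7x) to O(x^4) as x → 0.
5 + 35*x + 245*x**2/2 + 1715*x**3/6 + O(x**4)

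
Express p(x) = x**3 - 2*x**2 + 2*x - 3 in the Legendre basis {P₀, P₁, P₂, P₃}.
(-11/3)P₀ + (13/5)P₁ + (-4/3)P₂ + (2/5)P₃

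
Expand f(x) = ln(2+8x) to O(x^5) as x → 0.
log(2) + 4*x - 8*x**2 + 64*x**3/3 - 64*x**4 + O(x**5)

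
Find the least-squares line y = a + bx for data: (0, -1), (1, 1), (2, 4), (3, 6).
a = -11/10, b = 12/5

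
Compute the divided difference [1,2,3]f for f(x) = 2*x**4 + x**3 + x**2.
57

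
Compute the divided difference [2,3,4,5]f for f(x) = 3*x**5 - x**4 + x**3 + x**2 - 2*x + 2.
362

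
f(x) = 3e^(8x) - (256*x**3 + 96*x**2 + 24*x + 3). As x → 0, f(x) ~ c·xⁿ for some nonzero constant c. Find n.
4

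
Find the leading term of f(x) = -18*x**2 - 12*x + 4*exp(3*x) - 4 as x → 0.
18*x**3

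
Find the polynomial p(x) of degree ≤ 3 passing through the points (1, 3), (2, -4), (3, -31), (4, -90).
-2*x**3 + 2*x**2 + x + 2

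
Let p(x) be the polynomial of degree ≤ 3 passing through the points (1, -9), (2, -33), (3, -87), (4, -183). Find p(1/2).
-9/2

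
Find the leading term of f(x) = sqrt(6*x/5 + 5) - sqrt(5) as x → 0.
3*sqrt(5)*x/25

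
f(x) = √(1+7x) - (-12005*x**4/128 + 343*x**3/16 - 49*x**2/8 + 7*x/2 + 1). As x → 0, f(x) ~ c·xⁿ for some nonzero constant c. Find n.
5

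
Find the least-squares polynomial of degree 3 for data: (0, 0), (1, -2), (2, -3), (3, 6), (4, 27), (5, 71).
-1/126 + (-599/756)x + (-599/252)x² + (29/27)x³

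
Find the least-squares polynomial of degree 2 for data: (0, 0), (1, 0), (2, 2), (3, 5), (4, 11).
2/35 + (-71/70)x + (13/14)x²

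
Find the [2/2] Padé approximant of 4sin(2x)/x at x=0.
(8 - 56*x**2/15)/(x**2/5 + 1)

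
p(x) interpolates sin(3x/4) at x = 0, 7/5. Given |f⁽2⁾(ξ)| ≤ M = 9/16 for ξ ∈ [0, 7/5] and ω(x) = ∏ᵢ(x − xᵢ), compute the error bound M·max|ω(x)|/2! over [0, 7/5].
441/3200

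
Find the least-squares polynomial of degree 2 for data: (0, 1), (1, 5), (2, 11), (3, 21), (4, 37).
7/5 + (4/5)x + (2)x²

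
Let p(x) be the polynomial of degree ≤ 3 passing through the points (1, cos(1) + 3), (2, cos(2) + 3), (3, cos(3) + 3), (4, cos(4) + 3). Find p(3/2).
15*cos(2)/16 + cos(4)/16 + 5*cos(1)/16 - 5*cos(3)/16 + 3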